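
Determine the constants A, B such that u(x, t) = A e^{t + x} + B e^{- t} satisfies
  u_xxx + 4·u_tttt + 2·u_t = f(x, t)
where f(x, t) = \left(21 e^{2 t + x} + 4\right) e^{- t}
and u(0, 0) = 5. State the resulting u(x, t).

Substitute the ansatz u = A e^{t + x} + B e^{- t} into the left-hand side.
Derivatives of the ansatz:
  u_xxx = A e^{t} e^{x}
  u_tttt = A e^{t} e^{x} + B e^{- t}
  u_t = A e^{t} e^{x} - B e^{- t}
Term by term:
  u_xxx = A e^{t} e^{x}
  4·u_tttt = 4 A e^{t} e^{x} + 4 B e^{- t}
  2·u_t = 2 A e^{t} e^{x} - 2 B e^{- t}
So the left-hand side equals
  7 A e^{t} e^{x} + 2 B e^{- t}
This must equal f(x, t) identically; expanded, f = 21 e^{t} e^{x} + 4 e^{- t}.
Matching coefficients of the independent functions:
  [e^{t} e^{x}]:  7 A = 21
  [e^{- t}]:  2 B = 4
Solving: A = 3, B = 2.
Check against the point condition:
  u(0, 0) = 5  ⟹  A + B = 5  ✓
Hence u(x, t) = 3 e^{t + x} + 2 e^{- t}.

Answer: u(x, t) = 3 e^{t + x} + 2 e^{- t}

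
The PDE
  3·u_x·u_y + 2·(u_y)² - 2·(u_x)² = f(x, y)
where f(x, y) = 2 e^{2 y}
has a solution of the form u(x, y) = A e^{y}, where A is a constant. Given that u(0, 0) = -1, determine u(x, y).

Substitute the ansatz u = A e^{y} into the left-hand side.
Derivatives of the ansatz:
  u_x = 0
  u_y = A e^{y}
Term by term:
  3·u_x·u_y = 0
  2·(u_y)² = 2 A^{2} e^{2 y}
  -2·(u_x)² = 0
So the left-hand side equals
  2 A^{2} e^{2 y}
This must equal f(x, y) = 2 e^{2 y} identically.
Matching coefficients of the independent functions:
  [e^{2 y}]:  2 A^{2} = 2
These equations allow (A) = (-1) or (1).
Impose the point condition(s):
  u(0, 0) = -1  ⟹  A = -1
Only A = -1 satisfies everything.
Hence u(x, y) = - e^{y}.

Answer: u(x, y) = - e^{y}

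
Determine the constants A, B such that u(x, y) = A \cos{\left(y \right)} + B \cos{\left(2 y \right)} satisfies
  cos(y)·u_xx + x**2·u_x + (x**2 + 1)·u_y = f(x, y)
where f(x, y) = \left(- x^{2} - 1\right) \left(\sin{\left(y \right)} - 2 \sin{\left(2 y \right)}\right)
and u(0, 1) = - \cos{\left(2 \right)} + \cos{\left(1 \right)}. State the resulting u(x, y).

Answer: u(x, y) = \cos{\left(y \right)} - \cos{\left(2 y \right)}

Derivation:
Substitute the ansatz u = A \cos{\left(y \right)} + B \cos{\left(2 y \right)} into the left-hand side.
Derivatives of the ansatz:
  u_xx = 0
  u_x = 0
  u_y = - A \sin{\left(y \right)} - 2 B \sin{\left(2 y \right)}
Term by term:
  cos(y)·u_xx = 0
  x**2·u_x = 0
  (x**2 + 1)·u_y = - A x^{2} \sin{\left(y \right)} - A \sin{\left(y \right)} - 2 B x^{2} \sin{\left(2 y \right)} - 2 B \sin{\left(2 y \right)}
So the left-hand side equals
  - A x^{2} \sin{\left(y \right)} - A \sin{\left(y \right)} - 2 B x^{2} \sin{\left(2 y \right)} - 2 B \sin{\left(2 y \right)}
This must equal f(x, y) identically; expanded, f = - x^{2} \sin{\left(y \right)} + 2 x^{2} \sin{\left(2 y \right)} - \sin{\left(y \right)} + 2 \sin{\left(2 y \right)}.
Matching coefficients of the independent functions:
  [x^{2} \sin{\left(y \right)}, \sin{\left(y \right)}]:  - A = -1
  [x^{2} \sin{\left(2 y \right)}, \sin{\left(2 y \right)}]:  - 2 B = 2
Solving: A = 1, B = -1.
Check against the point condition:
  u(0, 1) = - \cos{\left(2 \right)} + \cos{\left(1 \right)}  ⟹  A \cos{\left(1 \right)} + B \cos{\left(2 \right)} = - \cos{\left(2 \right)} + \cos{\left(1 \right)}  ✓
Hence u(x, y) = \cos{\left(y \right)} - \cos{\left(2 y \right)}.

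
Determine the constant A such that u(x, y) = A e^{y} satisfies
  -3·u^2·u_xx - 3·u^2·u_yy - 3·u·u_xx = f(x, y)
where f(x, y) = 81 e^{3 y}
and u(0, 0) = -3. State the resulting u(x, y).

Substitute the ansatz u = A e^{y} into the left-hand side.
Derivatives of the ansatz:
  u_xx = 0
  u_yy = A e^{y}
Term by term:
  -3·u^2·u_xx = 0
  -3·u^2·u_yy = - 3 A^{3} e^{3 y}
  -3·u·u_xx = 0
So the left-hand side equals
  - 3 A^{3} e^{3 y}
This must equal f(x, y) = 81 e^{3 y} identically.
Matching coefficients of the independent functions:
  [e^{3 y}]:  - 3 A^{3} = 81
Solving: A = -3.
Check against the point condition:
  u(0, 0) = -3  ⟹  A = -3  ✓
Hence u(x, y) = - 3 e^{y}.

Answer: u(x, y) = - 3 e^{y}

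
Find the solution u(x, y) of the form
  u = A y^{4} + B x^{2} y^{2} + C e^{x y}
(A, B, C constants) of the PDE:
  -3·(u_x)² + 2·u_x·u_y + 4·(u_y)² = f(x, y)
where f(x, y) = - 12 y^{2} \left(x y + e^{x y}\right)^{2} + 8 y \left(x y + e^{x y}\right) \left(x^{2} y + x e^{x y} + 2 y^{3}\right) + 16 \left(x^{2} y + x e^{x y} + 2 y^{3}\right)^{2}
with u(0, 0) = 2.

Substitute the ansatz u = A y^{4} + B x^{2} y^{2} + C e^{x y} into the left-hand side.
Derivatives of the ansatz:
  u_x = 2 B x y^{2} + C y e^{x y}
  u_y = 4 A y^{3} + 2 B x^{2} y + C x e^{x y}
Term by term:
  -3·(u_x)² = - 12 B^{2} x^{2} y^{4} - 12 B C x y^{3} e^{x y} - 3 C^{2} y^{2} e^{2 x y}
  2·u_x·u_y = 16 A B x y^{5} + 8 A C y^{4} e^{x y} + 8 B^{2} x^{3} y^{3} + 8 B C x^{2} y^{2} e^{x y} + 2 C^{2} x y e^{2 x y}
  4·(u_y)² = 64 A^{2} y^{6} + 64 A B x^{2} y^{4} + 32 A C x y^{3} e^{x y} + 16 B^{2} x^{4} y^{2} + 16 B C x^{3} y e^{x y} + 4 C^{2} x^{2} e^{2 x y}
So the left-hand side equals
  64 A^{2} y^{6} + 64 A B x^{2} y^{4} + 16 A B x y^{5} + 32 A C x y^{3} e^{x y} + 8 A C y^{4} e^{x y} + 16 B^{2} x^{4} y^{2} + 8 B^{2} x^{3} y^{3} - 12 B^{2} x^{2} y^{4} + 16 B C x^{3} y e^{x y} + 8 B C x^{2} y^{2} e^{x y} - 12 B C x y^{3} e^{x y} + 4 C^{2} x^{2} e^{2 x y} + 2 C^{2} x y e^{2 x y} - 3 C^{2} y^{2} e^{2 x y}
This must equal f(x, y) identically; expanded, f = 16 x^{4} y^{2} + 8 x^{3} y^{3} + 32 x^{3} y e^{x y} + 52 x^{2} y^{4} + 16 x^{2} y^{2} e^{x y} + 16 x^{2} e^{2 x y} + 16 x y^{5} + 40 x y^{3} e^{x y} + 8 x y e^{2 x y} + 64 y^{6} + 16 y^{4} e^{x y} - 12 y^{2} e^{2 x y}.
Matching coefficients of the independent functions:
  [y^{6}]:  64 A^{2} = 64
  [x y^{5}]:  16 A B = 16
  [x^{2} y^{4}]:  64 A B - 12 B^{2} = 52
  [x^{2} e^{2 x y}]:  4 C^{2} = 16
  [x^{3} y^{3}]:  8 B^{2} = 8
  [x^{4} y^{2}]:  16 B^{2} = 16
  [y^{2} e^{2 x y}]:  - 3 C^{2} = -12
  [y^{4} e^{x y}]:  8 A C = 16
  [x y e^{2 x y}]:  2 C^{2} = 8
  [x y^{3} e^{x y}]:  32 A C - 12 B C = 40
  [x^{2} y^{2} e^{x y}]:  8 B C = 16
  [x^{3} y e^{x y}]:  16 B C = 32
These equations allow (A, B, C) = (-1, -1, -2) or (1, 1, 2).
Impose the point condition(s):
  u(0, 0) = 2  ⟹  C = 2
Only A = 1, B = 1, C = 2 satisfies everything.
Hence u(x, y) = x^{2} y^{2} + y^{4} + 2 e^{x y}.

Answer: u(x, y) = x^{2} y^{2} + y^{4} + 2 e^{x y}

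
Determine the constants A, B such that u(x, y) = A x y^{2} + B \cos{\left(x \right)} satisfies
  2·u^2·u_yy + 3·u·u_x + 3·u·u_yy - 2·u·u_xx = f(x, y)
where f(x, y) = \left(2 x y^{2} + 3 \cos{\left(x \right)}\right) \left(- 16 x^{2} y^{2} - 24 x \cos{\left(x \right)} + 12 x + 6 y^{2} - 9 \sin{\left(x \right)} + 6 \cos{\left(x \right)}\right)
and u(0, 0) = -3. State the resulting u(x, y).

Answer: u(x, y) = - 2 x y^{2} - 3 \cos{\left(x \right)}

Derivation:
Substitute the ansatz u = A x y^{2} + B \cos{\left(x \right)} into the left-hand side.
Derivatives of the ansatz:
  u_yy = 2 A x
  u_x = A y^{2} - B \sin{\left(x \right)}
  u_xx = - B \cos{\left(x \right)}
Term by term:
  2·u^2·u_yy = 4 A^{3} x^{3} y^{4} + 8 A^{2} B x^{2} y^{2} \cos{\left(x \right)} + 4 A B^{2} x \cos^{2}{\left(x \right)}
  3·u·u_x = 3 A^{2} x y^{4} - 3 A B x y^{2} \sin{\left(x \right)} + 3 A B y^{2} \cos{\left(x \right)} - 3 B^{2} \sin{\left(x \right)} \cos{\left(x \right)}
  3·u·u_yy = 6 A^{2} x^{2} y^{2} + 6 A B x \cos{\left(x \right)}
  -2·u·u_xx = 2 A B x y^{2} \cos{\left(x \right)} + 2 B^{2} \cos^{2}{\left(x \right)}
So the left-hand side equals
  4 A^{3} x^{3} y^{4} + 8 A^{2} B x^{2} y^{2} \cos{\left(x \right)} + 6 A^{2} x^{2} y^{2} + 3 A^{2} x y^{4} + 4 A B^{2} x \cos^{2}{\left(x \right)} - 3 A B x y^{2} \sin{\left(x \right)} + 2 A B x y^{2} \cos{\left(x \right)} + 6 A B x \cos{\left(x \right)} + 3 A B y^{2} \cos{\left(x \right)} - 3 B^{2} \sin{\left(x \right)} \cos{\left(x \right)} + 2 B^{2} \cos^{2}{\left(x \right)}
This must equal f(x, y) identically; expanded, f = - 32 x^{3} y^{4} - 96 x^{2} y^{2} \cos{\left(x \right)} + 24 x^{2} y^{2} + 12 x y^{4} - 18 x y^{2} \sin{\left(x \right)} + 12 x y^{2} \cos{\left(x \right)} - 72 x \cos^{2}{\left(x \right)} + 36 x \cos{\left(x \right)} + 18 y^{2} \cos{\left(x \right)} - 27 \sin{\left(x \right)} \cos{\left(x \right)} + 18 \cos^{2}{\left(x \right)}.
Matching coefficients of the independent functions:
  [x y^{4}]:  3 A^{2} = 12
  [x \cos{\left(x \right)}]:  6 A B = 36
  [x \cos^{2}{\left(x \right)}]:  4 A B^{2} = -72
  [x^{2} y^{2}]:  6 A^{2} = 24
  [x^{3} y^{4}]:  4 A^{3} = -32
  [y^{2} \cos{\left(x \right)}]:  3 A B = 18
  [\sin{\left(x \right)} \cos{\left(x \right)}]:  - 3 B^{2} = -27
  [x y^{2} \sin{\left(x \right)}]:  - 3 A B = -18
  [x y^{2} \cos{\left(x \right)}]:  2 A B = 12
  [x^{2} y^{2} \cos{\left(x \right)}]:  8 A^{2} B = -96
  [\cos^{2}{\left(x \right)}]:  2 B^{2} = 18
Solving: A = -2, B = -3.
Check against the point condition:
  u(0, 0) = -3  ⟹  B = -3  ✓
Hence u(x, y) = - 2 x y^{2} - 3 \cos{\left(x \right)}.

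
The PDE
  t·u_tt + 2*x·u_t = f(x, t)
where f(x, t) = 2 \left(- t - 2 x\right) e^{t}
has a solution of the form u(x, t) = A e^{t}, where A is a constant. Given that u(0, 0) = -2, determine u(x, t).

Substitute the ansatz u = A e^{t} into the left-hand side.
Derivatives of the ansatz:
  u_tt = A e^{t}
  u_t = A e^{t}
Term by term:
  t·u_tt = A t e^{t}
  2*x·u_t = 2 A x e^{t}
So the left-hand side equals
  A t e^{t} + 2 A x e^{t}
This must equal f(x, t) identically; expanded, f = - 2 t e^{t} - 4 x e^{t}.
Matching coefficients of the independent functions:
  [t e^{t}]:  A = -2
  [x e^{t}]:  2 A = -4
Solving: A = -2.
Check against the point condition:
  u(0, 0) = -2  ⟹  A = -2  ✓
Hence u(x, t) = - 2 e^{t}.

Answer: u(x, t) = - 2 e^{t}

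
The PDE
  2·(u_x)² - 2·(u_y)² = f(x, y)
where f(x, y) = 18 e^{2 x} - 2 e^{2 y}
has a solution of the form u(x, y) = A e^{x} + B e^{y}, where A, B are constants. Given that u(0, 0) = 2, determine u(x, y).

Answer: u(x, y) = 3 e^{x} - e^{y}

Derivation:
Substitute the ansatz u = A e^{x} + B e^{y} into the left-hand side.
Derivatives of the ansatz:
  u_x = A e^{x}
  u_y = B e^{y}
Term by term:
  2·(u_x)² = 2 A^{2} e^{2 x}
  -2·(u_y)² = - 2 B^{2} e^{2 y}
So the left-hand side equals
  2 A^{2} e^{2 x} - 2 B^{2} e^{2 y}
This must equal f(x, y) = 18 e^{2 x} - 2 e^{2 y} identically.
Matching coefficients of the independent functions:
  [e^{2 x}]:  2 A^{2} = 18
  [e^{2 y}]:  - 2 B^{2} = -2
These equations allow (A, B) = (-3, -1) or (-3, 1) or (3, -1) or (3, 1).
Impose the point condition(s):
  u(0, 0) = 2  ⟹  A + B = 2
Only A = 3, B = -1 satisfies everything.
Hence u(x, y) = 3 e^{x} - e^{y}.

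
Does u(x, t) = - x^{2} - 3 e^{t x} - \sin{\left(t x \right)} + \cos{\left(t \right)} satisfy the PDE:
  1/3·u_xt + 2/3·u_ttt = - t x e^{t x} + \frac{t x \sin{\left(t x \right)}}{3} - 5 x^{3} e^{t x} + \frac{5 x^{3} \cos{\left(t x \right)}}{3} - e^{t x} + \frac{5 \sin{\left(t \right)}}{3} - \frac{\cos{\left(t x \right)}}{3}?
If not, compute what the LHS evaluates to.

Answer: No, the LHS evaluates to - t x e^{t x} + \frac{t x \sin{\left(t x \right)}}{3} - 2 x^{3} e^{t x} + \frac{2 x^{3} \cos{\left(t x \right)}}{3} - e^{t x} + \frac{2 \sin{\left(t \right)}}{3} - \frac{\cos{\left(t x \right)}}{3}

Derivation:
Evaluate each term of the left-hand side for u = - x^{2} - 3 e^{t x} - \sin{\left(t x \right)} + \cos{\left(t \right)}.
Derivatives:
  u_xt = - 3 t x e^{t x} + t x \sin{\left(t x \right)} - 3 e^{t x} - \cos{\left(t x \right)}
  u_ttt = - 3 x^{3} e^{t x} + x^{3} \cos{\left(t x \right)} + \sin{\left(t \right)}
Terms:
  1/3·u_xt = - t x e^{t x} + \frac{t x \sin{\left(t x \right)}}{3} - e^{t x} - \frac{\cos{\left(t x \right)}}{3}
  2/3·u_ttt = - 2 x^{3} e^{t x} + \frac{2 x^{3} \cos{\left(t x \right)}}{3} + \frac{2 \sin{\left(t \right)}}{3}
Sum: LHS = - t x e^{t x} + \frac{t x \sin{\left(t x \right)}}{3} - 2 x^{3} e^{t x} + \frac{2 x^{3} \cos{\left(t x \right)}}{3} - e^{t x} + \frac{2 \sin{\left(t \right)}}{3} - \frac{\cos{\left(t x \right)}}{3}
Given right-hand side: - t x e^{t x} + \frac{t x \sin{\left(t x \right)}}{3} - 5 x^{3} e^{t x} + \frac{5 x^{3} \cos{\left(t x \right)}}{3} - e^{t x} + \frac{5 \sin{\left(t \right)}}{3} - \frac{\cos{\left(t x \right)}}{3}. Difference LHS − RHS = 3 x^{3} e^{t x} - x^{3} \cos{\left(t x \right)} - \sin{\left(t \right)} ≠ 0, so u is not a solution.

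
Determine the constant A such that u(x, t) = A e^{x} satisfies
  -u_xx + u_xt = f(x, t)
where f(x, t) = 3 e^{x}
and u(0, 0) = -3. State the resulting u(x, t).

Substitute the ansatz u = A e^{x} into the left-hand side.
Derivatives of the ansatz:
  u_xx = A e^{x}
  u_xt = 0
Term by term:
  -u_xx = - A e^{x}
  u_xt = 0
So the left-hand side equals
  - A e^{x}
This must equal f(x, t) = 3 e^{x} identically.
Matching coefficients of the independent functions:
  [e^{x}]:  - A = 3
Solving: A = -3.
Check against the point condition:
  u(0, 0) = -3  ⟹  A = -3  ✓
Hence u(x, t) = - 3 e^{x}.

Answer: u(x, t) = - 3 e^{x}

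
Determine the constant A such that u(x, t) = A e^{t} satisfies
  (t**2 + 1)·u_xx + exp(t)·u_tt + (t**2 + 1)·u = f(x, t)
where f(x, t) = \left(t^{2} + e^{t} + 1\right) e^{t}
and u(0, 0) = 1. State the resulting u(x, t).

Substitute the ansatz u = A e^{t} into the left-hand side.
Derivatives of the ansatz:
  u_xx = 0
  u_tt = A e^{t}
Term by term:
  (t**2 + 1)·u_xx = 0
  exp(t)·u_tt = A e^{2 t}
  (t**2 + 1)·u = A t^{2} e^{t} + A e^{t}
So the left-hand side equals
  A t^{2} e^{t} + A e^{2 t} + A e^{t}
This must equal f(x, t) identically; expanded, f = t^{2} e^{t} + e^{2 t} + e^{t}.
Matching coefficients of the independent functions:
  [t^{2} e^{t}, e^{t}, e^{2 t}]:  A = 1
Solving: A = 1.
Check against the point condition:
  u(0, 0) = 1  ⟹  A = 1  ✓
Hence u(x, t) = e^{t}.

Answer: u(x, t) = e^{t}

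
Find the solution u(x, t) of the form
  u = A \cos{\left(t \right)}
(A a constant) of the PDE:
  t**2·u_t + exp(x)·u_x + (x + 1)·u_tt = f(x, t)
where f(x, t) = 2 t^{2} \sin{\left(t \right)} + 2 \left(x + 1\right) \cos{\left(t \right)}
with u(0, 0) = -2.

Substitute the ansatz u = A \cos{\left(t \right)} into the left-hand side.
Derivatives of the ansatz:
  u_t = - A \sin{\left(t \right)}
  u_x = 0
  u_tt = - A \cos{\left(t \right)}
Term by term:
  t**2·u_t = - A t^{2} \sin{\left(t \right)}
  exp(x)·u_x = 0
  (x + 1)·u_tt = - A x \cos{\left(t \right)} - A \cos{\left(t \right)}
So the left-hand side equals
  - A t^{2} \sin{\left(t \right)} - A x \cos{\left(t \right)} - A \cos{\left(t \right)}
This must equal f(x, t) identically; expanded, f = 2 t^{2} \sin{\left(t \right)} + 2 x \cos{\left(t \right)} + 2 \cos{\left(t \right)}.
Matching coefficients of the independent functions:
  [t^{2} \sin{\left(t \right)}, x \cos{\left(t \right)}, \cos{\left(t \right)}]:  - A = 2
Solving: A = -2.
Check against the point condition:
  u(0, 0) = -2  ⟹  A = -2  ✓
Hence u(x, t) = - 2 \cos{\left(t \right)}.

Answer: u(x, t) = - 2 \cos{\left(t \right)}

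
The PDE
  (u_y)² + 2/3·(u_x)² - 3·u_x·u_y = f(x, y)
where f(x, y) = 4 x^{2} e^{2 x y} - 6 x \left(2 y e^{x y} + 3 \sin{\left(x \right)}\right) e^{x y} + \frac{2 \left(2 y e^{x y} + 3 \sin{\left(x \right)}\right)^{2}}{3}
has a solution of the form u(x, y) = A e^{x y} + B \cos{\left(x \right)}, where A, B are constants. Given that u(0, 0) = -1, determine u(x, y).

Substitute the ansatz u = A e^{x y} + B \cos{\left(x \right)} into the left-hand side.
Derivatives of the ansatz:
  u_y = A x e^{x y}
  u_x = A y e^{x y} - B \sin{\left(x \right)}
Term by term:
  (u_y)² = A^{2} x^{2} e^{2 x y}
  2/3·(u_x)² = \frac{2 A^{2} y^{2} e^{2 x y}}{3} - \frac{4 A B y e^{x y} \sin{\left(x \right)}}{3} + \frac{2 B^{2} \sin^{2}{\left(x \right)}}{3}
  -3·u_x·u_y = - 3 A^{2} x y e^{2 x y} + 3 A B x e^{x y} \sin{\left(x \right)}
So the left-hand side equals
  A^{2} x^{2} e^{2 x y} - 3 A^{2} x y e^{2 x y} + \frac{2 A^{2} y^{2} e^{2 x y}}{3} + 3 A B x e^{x y} \sin{\left(x \right)} - \frac{4 A B y e^{x y} \sin{\left(x \right)}}{3} + \frac{2 B^{2} \sin^{2}{\left(x \right)}}{3}
This must equal f(x, y) identically; expanded, f = 4 x^{2} e^{2 x y} - 12 x y e^{2 x y} - 18 x e^{x y} \sin{\left(x \right)} + \frac{8 y^{2} e^{2 x y}}{3} + 8 y e^{x y} \sin{\left(x \right)} + 6 \sin^{2}{\left(x \right)}.
Matching coefficients of the independent functions:
  [x^{2} e^{2 x y}]:  A^{2} = 4
  [y^{2} e^{2 x y}]:  \frac{2 A^{2}}{3} = \frac{8}{3}
  [x y e^{2 x y}]:  - 3 A^{2} = -12
  [x e^{x y} \sin{\left(x \right)}]:  3 A B = -18
  [y e^{x y} \sin{\left(x \right)}]:  - \frac{4 A B}{3} = 8
  [\sin^{2}{\left(x \right)}]:  \frac{2 B^{2}}{3} = 6
These equations allow (A, B) = (-2, 3) or (2, -3).
Impose the point condition(s):
  u(0, 0) = -1  ⟹  A + B = -1
Only A = 2, B = -3 satisfies everything.
Hence u(x, y) = 2 e^{x y} - 3 \cos{\left(x \right)}.

Answer: u(x, y) = 2 e^{x y} - 3 \cos{\left(x \right)}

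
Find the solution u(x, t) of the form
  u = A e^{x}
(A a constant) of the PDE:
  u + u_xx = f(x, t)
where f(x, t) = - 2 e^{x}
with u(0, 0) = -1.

Substitute the ansatz u = A e^{x} into the left-hand side.
Derivatives of the ansatz:
  u_xx = A e^{x}
Term by term:
  u = A e^{x}
  u_xx = A e^{x}
So the left-hand side equals
  2 A e^{x}
This must equal f(x, t) = - 2 e^{x} identically.
Matching coefficients of the independent functions:
  [e^{x}]:  2 A = -2
Solving: A = -1.
Check against the point condition:
  u(0, 0) = -1  ⟹  A = -1  ✓
Hence u(x, t) = - e^{x}.

Answer: u(x, t) = - e^{x}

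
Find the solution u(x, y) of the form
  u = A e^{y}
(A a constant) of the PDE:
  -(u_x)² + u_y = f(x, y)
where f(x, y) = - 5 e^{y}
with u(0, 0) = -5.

Substitute the ansatz u = A e^{y} into the left-hand side.
Derivatives of the ansatz:
  u_x = 0
  u_y = A e^{y}
Term by term:
  -(u_x)² = 0
  u_y = A e^{y}
So the left-hand side equals
  A e^{y}
This must equal f(x, y) = - 5 e^{y} identically.
Matching coefficients of the independent functions:
  [e^{y}]:  A = -5
Solving: A = -5.
Check against the point condition:
  u(0, 0) = -5  ⟹  A = -5  ✓
Hence u(x, y) = - 5 e^{y}.

Answer: u(x, y) = - 5 e^{y}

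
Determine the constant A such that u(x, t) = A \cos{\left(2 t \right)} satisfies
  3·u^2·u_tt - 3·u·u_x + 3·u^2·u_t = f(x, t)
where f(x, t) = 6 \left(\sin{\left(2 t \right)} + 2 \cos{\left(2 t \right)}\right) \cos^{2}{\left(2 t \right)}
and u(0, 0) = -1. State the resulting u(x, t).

Substitute the ansatz u = A \cos{\left(2 t \right)} into the left-hand side.
Derivatives of the ansatz:
  u_tt = - 4 A \cos{\left(2 t \right)}
  u_x = 0
  u_t = - 2 A \sin{\left(2 t \right)}
Term by term:
  3·u^2·u_tt = - 12 A^{3} \cos^{3}{\left(2 t \right)}
  -3·u·u_x = 0
  3·u^2·u_t = - 6 A^{3} \sin{\left(2 t \right)} \cos^{2}{\left(2 t \right)}
So the left-hand side equals
  - 6 A^{3} \sin{\left(2 t \right)} \cos^{2}{\left(2 t \right)} - 12 A^{3} \cos^{3}{\left(2 t \right)}
This must equal f(x, t) identically; expanded, f = 6 \sin{\left(2 t \right)} \cos^{2}{\left(2 t \right)} + 12 \cos^{3}{\left(2 t \right)}.
Matching coefficients of the independent functions:
  [\sin{\left(2 t \right)} \cos^{2}{\left(2 t \right)}]:  - 6 A^{3} = 6
  [\cos^{3}{\left(2 t \right)}]:  - 12 A^{3} = 12
Solving: A = -1.
Check against the point condition:
  u(0, 0) = -1  ⟹  A = -1  ✓
Hence u(x, t) = - \cos{\left(2 t \right)}.

Answer: u(x, t) = - \cos{\left(2 t \right)}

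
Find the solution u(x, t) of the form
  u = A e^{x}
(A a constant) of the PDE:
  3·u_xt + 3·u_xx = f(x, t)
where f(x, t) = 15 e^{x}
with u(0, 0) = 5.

Substitute the ansatz u = A e^{x} into the left-hand side.
Derivatives of the ansatz:
  u_xt = 0
  u_xx = A e^{x}
Term by term:
  3·u_xt = 0
  3·u_xx = 3 A e^{x}
So the left-hand side equals
  3 A e^{x}
This must equal f(x, t) = 15 e^{x} identically.
Matching coefficients of the independent functions:
  [e^{x}]:  3 A = 15
Solving: A = 5.
Check against the point condition:
  u(0, 0) = 5  ⟹  A = 5  ✓
Hence u(x, t) = 5 e^{x}.

Answer: u(x, t) = 5 e^{x}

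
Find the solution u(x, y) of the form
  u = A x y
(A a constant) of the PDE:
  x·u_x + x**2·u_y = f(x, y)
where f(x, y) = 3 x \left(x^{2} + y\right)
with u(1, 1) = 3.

Answer: u(x, y) = 3 x y

Derivation:
Substitute the ansatz u = A x y into the left-hand side.
Derivatives of the ansatz:
  u_x = A y
  u_y = A x
Term by term:
  x·u_x = A x y
  x**2·u_y = A x^{3}
So the left-hand side equals
  A x^{3} + A x y
This must equal f(x, y) = 3 x \left(x^{2} + y\right) identically.
Matching coefficients of the independent functions:
  [x^{3}, x y]:  A = 3
Solving: A = 3.
Check against the point condition:
  u(1, 1) = 3  ⟹  A = 3  ✓
Hence u(x, y) = 3 x y.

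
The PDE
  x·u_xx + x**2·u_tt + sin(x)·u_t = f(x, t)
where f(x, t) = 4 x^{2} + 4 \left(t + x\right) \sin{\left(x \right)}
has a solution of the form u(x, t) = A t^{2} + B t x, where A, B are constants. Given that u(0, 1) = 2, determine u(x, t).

Substitute the ansatz u = A t^{2} + B t x into the left-hand side.
Derivatives of the ansatz:
  u_xx = 0
  u_tt = 2 A
  u_t = 2 A t + B x
Term by term:
  x·u_xx = 0
  x**2·u_tt = 2 A x^{2}
  sin(x)·u_t = 2 A t \sin{\left(x \right)} + B x \sin{\left(x \right)}
So the left-hand side equals
  2 A t \sin{\left(x \right)} + 2 A x^{2} + B x \sin{\left(x \right)}
This must equal f(x, t) identically; expanded, f = 4 t \sin{\left(x \right)} + 4 x^{2} + 4 x \sin{\left(x \right)}.
Matching coefficients of the independent functions:
  [x^{2}, t \sin{\left(x \right)}]:  2 A = 4
  [x \sin{\left(x \right)}]:  B = 4
Solving: A = 2, B = 4.
Check against the point condition:
  u(0, 1) = 2  ⟹  A = 2  ✓
Hence u(x, t) = 2 t^{2} + 4 t x.

Answer: u(x, t) = 2 t^{2} + 4 t x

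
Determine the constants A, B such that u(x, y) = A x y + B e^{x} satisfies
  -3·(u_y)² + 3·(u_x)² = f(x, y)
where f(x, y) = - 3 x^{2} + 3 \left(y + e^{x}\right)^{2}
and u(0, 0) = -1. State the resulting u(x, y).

Answer: u(x, y) = - x y - e^{x}

Derivation:
Substitute the ansatz u = A x y + B e^{x} into the left-hand side.
Derivatives of the ansatz:
  u_y = A x
  u_x = A y + B e^{x}
Term by term:
  -3·(u_y)² = - 3 A^{2} x^{2}
  3·(u_x)² = 3 A^{2} y^{2} + 6 A B y e^{x} + 3 B^{2} e^{2 x}
So the left-hand side equals
  - 3 A^{2} x^{2} + 3 A^{2} y^{2} + 6 A B y e^{x} + 3 B^{2} e^{2 x}
This must equal f(x, y) identically; expanded, f = - 3 x^{2} + 3 y^{2} + 6 y e^{x} + 3 e^{2 x}.
Matching coefficients of the independent functions:
  [x^{2}]:  - 3 A^{2} = -3
  [y^{2}]:  3 A^{2} = 3
  [y e^{x}]:  6 A B = 6
  [e^{2 x}]:  3 B^{2} = 3
These equations allow (A, B) = (-1, -1) or (1, 1).
Impose the point condition(s):
  u(0, 0) = -1  ⟹  B = -1
Only A = -1, B = -1 satisfies everything.
Hence u(x, y) = - x y - e^{x}.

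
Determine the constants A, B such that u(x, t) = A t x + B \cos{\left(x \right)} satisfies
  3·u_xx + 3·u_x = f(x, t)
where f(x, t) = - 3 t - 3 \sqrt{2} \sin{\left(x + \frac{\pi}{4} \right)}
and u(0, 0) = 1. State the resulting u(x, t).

Substitute the ansatz u = A t x + B \cos{\left(x \right)} into the left-hand side.
Derivatives of the ansatz:
  u_xx = - B \cos{\left(x \right)}
  u_x = A t - B \sin{\left(x \right)}
Term by term:
  3·u_xx = - 3 B \cos{\left(x \right)}
  3·u_x = 3 A t - 3 B \sin{\left(x \right)}
So the left-hand side equals
  3 A t - 3 B \sin{\left(x \right)} - 3 B \cos{\left(x \right)}
This must equal f(x, t) identically; expanded, f = - 3 t - 3 \sin{\left(x \right)} - 3 \cos{\left(x \right)}.
Matching coefficients of the independent functions:
  [t]:  3 A = -3
  [\sin{\left(x \right)}, \cos{\left(x \right)}]:  - 3 B = -3
Solving: A = -1, B = 1.
Check against the point condition:
  u(0, 0) = 1  ⟹  B = 1  ✓
Hence u(x, t) = - t x + \cos{\left(x \right)}.

Answer: u(x, t) = - t x + \cos{\left(x \right)}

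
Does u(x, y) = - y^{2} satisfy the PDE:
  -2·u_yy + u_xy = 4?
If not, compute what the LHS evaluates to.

Evaluate each term of the left-hand side for u = - y^{2}.
Derivatives:
  u_yy = -2
  u_xy = 0
Terms:
  -2·u_yy = 4
  u_xy = 0
Sum: LHS = 4
This is exactly the given right-hand side, so u is a solution.

Answer: Yes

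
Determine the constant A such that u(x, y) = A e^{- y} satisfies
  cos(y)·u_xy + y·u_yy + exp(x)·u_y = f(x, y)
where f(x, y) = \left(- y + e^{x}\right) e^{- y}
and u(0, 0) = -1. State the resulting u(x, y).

Substitute the ansatz u = A e^{- y} into the left-hand side.
Derivatives of the ansatz:
  u_xy = 0
  u_yy = A e^{- y}
  u_y = - A e^{- y}
Term by term:
  cos(y)·u_xy = 0
  y·u_yy = A y e^{- y}
  exp(x)·u_y = - A e^{x} e^{- y}
So the left-hand side equals
  A y e^{- y} - A e^{x} e^{- y}
This must equal f(x, y) identically; expanded, f = - y e^{- y} + e^{x} e^{- y}.
Matching coefficients of the independent functions:
  [y e^{- y}]:  A = -1
  [e^{x} e^{- y}]:  - A = 1
Solving: A = -1.
Check against the point condition:
  u(0, 0) = -1  ⟹  A = -1  ✓
Hence u(x, y) = - e^{- y}.

Answer: u(x, y) = - e^{- y}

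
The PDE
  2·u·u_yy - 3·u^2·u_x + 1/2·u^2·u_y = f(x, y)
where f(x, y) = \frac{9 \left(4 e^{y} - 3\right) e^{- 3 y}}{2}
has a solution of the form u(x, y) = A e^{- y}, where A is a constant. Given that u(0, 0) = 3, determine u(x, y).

Substitute the ansatz u = A e^{- y} into the left-hand side.
Derivatives of the ansatz:
  u_yy = A e^{- y}
  u_x = 0
  u_y = - A e^{- y}
Term by term:
  2·u·u_yy = 2 A^{2} e^{- 2 y}
  -3·u^2·u_x = 0
  1/2·u^2·u_y = - \frac{A^{3} e^{- 3 y}}{2}
So the left-hand side equals
  - \frac{A^{3} e^{- 3 y}}{2} + 2 A^{2} e^{- 2 y}
This must equal f(x, y) identically; expanded, f = 18 e^{- 2 y} - \frac{27 e^{- 3 y}}{2}.
Matching coefficients of the independent functions:
  [e^{- 3 y}]:  - \frac{A^{3}}{2} = - \frac{27}{2}
  [e^{- 2 y}]:  2 A^{2} = 18
Solving: A = 3.
Check against the point condition:
  u(0, 0) = 3  ⟹  A = 3  ✓
Hence u(x, y) = 3 e^{- y}.

Answer: u(x, y) = 3 e^{- y}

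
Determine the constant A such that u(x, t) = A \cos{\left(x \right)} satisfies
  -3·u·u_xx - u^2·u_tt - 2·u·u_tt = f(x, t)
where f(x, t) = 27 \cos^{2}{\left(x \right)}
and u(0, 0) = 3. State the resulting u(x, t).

Substitute the ansatz u = A \cos{\left(x \right)} into the left-hand side.
Derivatives of the ansatz:
  u_xx = - A \cos{\left(x \right)}
  u_tt = 0
Term by term:
  -3·u·u_xx = 3 A^{2} \cos^{2}{\left(x \right)}
  -u^2·u_tt = 0
  -2·u·u_tt = 0
So the left-hand side equals
  3 A^{2} \cos^{2}{\left(x \right)}
This must equal f(x, t) = 27 \cos^{2}{\left(x \right)} identically.
Matching coefficients of the independent functions:
  [\cos^{2}{\left(x \right)}]:  3 A^{2} = 27
These equations allow (A) = (-3) or (3).
Impose the point condition(s):
  u(0, 0) = 3  ⟹  A = 3
Only A = 3 satisfies everything.
Hence u(x, t) = 3 \cos{\left(x \right)}.

Answer: u(x, t) = 3 \cos{\left(x \right)}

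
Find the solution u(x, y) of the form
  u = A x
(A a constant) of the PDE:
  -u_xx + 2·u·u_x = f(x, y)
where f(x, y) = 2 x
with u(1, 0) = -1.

Substitute the ansatz u = A x into the left-hand side.
Derivatives of the ansatz:
  u_xx = 0
  u_x = A
Term by term:
  -u_xx = 0
  2·u·u_x = 2 A^{2} x
So the left-hand side equals
  2 A^{2} x
This must equal f(x, y) = 2 x identically.
Matching coefficients of the independent functions:
  [x]:  2 A^{2} = 2
These equations allow (A) = (-1) or (1).
Impose the point condition(s):
  u(1, 0) = -1  ⟹  A = -1
Only A = -1 satisfies everything.
Hence u(x, y) = - x.

Answer: u(x, y) = - x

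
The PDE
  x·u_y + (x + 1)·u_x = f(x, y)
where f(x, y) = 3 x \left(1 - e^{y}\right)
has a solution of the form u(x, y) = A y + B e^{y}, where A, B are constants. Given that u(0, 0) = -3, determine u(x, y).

Substitute the ansatz u = A y + B e^{y} into the left-hand side.
Derivatives of the ansatz:
  u_y = A + B e^{y}
  u_x = 0
Term by term:
  x·u_y = A x + B x e^{y}
  (x + 1)·u_x = 0
So the left-hand side equals
  A x + B x e^{y}
This must equal f(x, y) identically; expanded, f = - 3 x e^{y} + 3 x.
Matching coefficients of the independent functions:
  [x]:  A = 3
  [x e^{y}]:  B = -3
Solving: A = 3, B = -3.
Check against the point condition:
  u(0, 0) = -3  ⟹  B = -3  ✓
Hence u(x, y) = 3 y - 3 e^{y}.

Answer: u(x, y) = 3 y - 3 e^{y}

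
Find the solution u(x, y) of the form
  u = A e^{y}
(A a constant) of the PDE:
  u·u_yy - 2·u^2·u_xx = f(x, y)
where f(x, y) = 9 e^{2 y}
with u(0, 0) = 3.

Substitute the ansatz u = A e^{y} into the left-hand side.
Derivatives of the ansatz:
  u_yy = A e^{y}
  u_xx = 0
Term by term:
  u·u_yy = A^{2} e^{2 y}
  -2·u^2·u_xx = 0
So the left-hand side equals
  A^{2} e^{2 y}
This must equal f(x, y) = 9 e^{2 y} identically.
Matching coefficients of the independent functions:
  [e^{2 y}]:  A^{2} = 9
These equations allow (A) = (-3) or (3).
Impose the point condition(s):
  u(0, 0) = 3  ⟹  A = 3
Only A = 3 satisfies everything.
Hence u(x, y) = 3 e^{y}.

Answer: u(x, y) = 3 e^{y}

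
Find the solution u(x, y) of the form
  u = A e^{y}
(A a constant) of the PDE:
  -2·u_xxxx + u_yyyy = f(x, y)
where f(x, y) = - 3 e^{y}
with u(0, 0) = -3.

Answer: u(x, y) = - 3 e^{y}

Derivation:
Substitute the ansatz u = A e^{y} into the left-hand side.
Derivatives of the ansatz:
  u_xxxx = 0
  u_yyyy = A e^{y}
Term by term:
  -2·u_xxxx = 0
  u_yyyy = A e^{y}
So the left-hand side equals
  A e^{y}
This must equal f(x, y) = - 3 e^{y} identically.
Matching coefficients of the independent functions:
  [e^{y}]:  A = -3
Solving: A = -3.
Check against the point condition:
  u(0, 0) = -3  ⟹  A = -3  ✓
Hence u(x, y) = - 3 e^{y}.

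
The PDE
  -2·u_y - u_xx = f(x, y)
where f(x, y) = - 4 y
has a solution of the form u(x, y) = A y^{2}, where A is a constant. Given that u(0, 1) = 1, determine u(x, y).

Answer: u(x, y) = y^{2}

Derivation:
Substitute the ansatz u = A y^{2} into the left-hand side.
Derivatives of the ansatz:
  u_y = 2 A y
  u_xx = 0
Term by term:
  -2·u_y = - 4 A y
  -u_xx = 0
So the left-hand side equals
  - 4 A y
This must equal f(x, y) = - 4 y identically.
Matching coefficients of the independent functions:
  [y]:  - 4 A = -4
Solving: A = 1.
Check against the point condition:
  u(0, 1) = 1  ⟹  A = 1  ✓
Hence u(x, y) = y^{2}.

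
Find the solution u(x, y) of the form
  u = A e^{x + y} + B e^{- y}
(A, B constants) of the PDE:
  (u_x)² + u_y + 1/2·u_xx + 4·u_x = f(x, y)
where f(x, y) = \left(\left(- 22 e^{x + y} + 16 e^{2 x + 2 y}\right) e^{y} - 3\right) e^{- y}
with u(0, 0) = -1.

Answer: u(x, y) = - 4 e^{x + y} + 3 e^{- y}

Derivation:
Substitute the ansatz u = A e^{x + y} + B e^{- y} into the left-hand side.
Derivatives of the ansatz:
  u_x = A e^{x} e^{y}
  u_y = A e^{x} e^{y} - B e^{- y}
  u_xx = A e^{x} e^{y}
Term by term:
  (u_x)² = A^{2} e^{2 x} e^{2 y}
  u_y = A e^{x} e^{y} - B e^{- y}
  1/2·u_xx = \frac{A e^{x} e^{y}}{2}
  4·u_x = 4 A e^{x} e^{y}
So the left-hand side equals
  A^{2} e^{2 x} e^{2 y} + \frac{11 A e^{x} e^{y}}{2} - B e^{- y}
This must equal f(x, y) identically; expanded, f = 16 e^{2 x} e^{2 y} - 22 e^{x} e^{y} - 3 e^{- y}.
Matching coefficients of the independent functions:
  [e^{x} e^{y}]:  \frac{11 A}{2} = -22
  [e^{2 x} e^{2 y}]:  A^{2} = 16
  [e^{- y}]:  - B = -3
Solving: A = -4, B = 3.
Check against the point condition:
  u(0, 0) = -1  ⟹  A + B = -1  ✓
Hence u(x, y) = - 4 e^{x + y} + 3 e^{- y}.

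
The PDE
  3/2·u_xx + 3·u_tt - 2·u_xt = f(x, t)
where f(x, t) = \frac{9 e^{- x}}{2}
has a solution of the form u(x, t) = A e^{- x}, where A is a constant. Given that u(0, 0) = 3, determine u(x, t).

Substitute the ansatz u = A e^{- x} into the left-hand side.
Derivatives of the ansatz:
  u_xx = A e^{- x}
  u_tt = 0
  u_xt = 0
Term by term:
  3/2·u_xx = \frac{3 A e^{- x}}{2}
  3·u_tt = 0
  -2·u_xt = 0
So the left-hand side equals
  \frac{3 A e^{- x}}{2}
This must equal f(x, t) = \frac{9 e^{- x}}{2} identically.
Matching coefficients of the independent functions:
  [e^{- x}]:  \frac{3 A}{2} = \frac{9}{2}
Solving: A = 3.
Check against the point condition:
  u(0, 0) = 3  ⟹  A = 3  ✓
Hence u(x, t) = 3 e^{- x}.

Answer: u(x, t) = 3 e^{- x}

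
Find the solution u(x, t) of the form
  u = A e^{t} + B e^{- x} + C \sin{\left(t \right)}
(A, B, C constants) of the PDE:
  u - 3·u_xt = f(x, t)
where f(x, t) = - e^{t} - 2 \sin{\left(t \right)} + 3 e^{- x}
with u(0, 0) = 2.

Substitute the ansatz u = A e^{t} + B e^{- x} + C \sin{\left(t \right)} into the left-hand side.
Derivatives of the ansatz:
  u_xt = 0
Term by term:
  u = A e^{t} + B e^{- x} + C \sin{\left(t \right)}
  -3·u_xt = 0
So the left-hand side equals
  A e^{t} + B e^{- x} + C \sin{\left(t \right)}
This must equal f(x, t) = - e^{t} - 2 \sin{\left(t \right)} + 3 e^{- x} identically.
Matching coefficients of the independent functions:
  [e^{t}]:  A = -1
  [e^{- x}]:  B = 3
  [\sin{\left(t \right)}]:  C = -2
Solving: A = -1, B = 3, C = -2.
Check against the point condition:
  u(0, 0) = 2  ⟹  A + B = 2  ✓
Hence u(x, t) = - e^{t} - 2 \sin{\left(t \right)} + 3 e^{- x}.

Answer: u(x, t) = - e^{t} - 2 \sin{\left(t \right)} + 3 e^{- x}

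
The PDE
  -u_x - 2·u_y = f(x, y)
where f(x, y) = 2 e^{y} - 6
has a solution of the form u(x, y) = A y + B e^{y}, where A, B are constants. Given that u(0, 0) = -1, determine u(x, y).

Answer: u(x, y) = 3 y - e^{y}

Derivation:
Substitute the ansatz u = A y + B e^{y} into the left-hand side.
Derivatives of the ansatz:
  u_x = 0
  u_y = A + B e^{y}
Term by term:
  -u_x = 0
  -2·u_y = - 2 A - 2 B e^{y}
So the left-hand side equals
  - 2 A - 2 B e^{y}
This must equal f(x, y) = 2 e^{y} - 6 identically.
Matching coefficients of the independent functions:
  [constant term]:  - 2 A = -6
  [e^{y}]:  - 2 B = 2
Solving: A = 3, B = -1.
Check against the point condition:
  u(0, 0) = -1  ⟹  B = -1  ✓
Hence u(x, y) = 3 y - e^{y}.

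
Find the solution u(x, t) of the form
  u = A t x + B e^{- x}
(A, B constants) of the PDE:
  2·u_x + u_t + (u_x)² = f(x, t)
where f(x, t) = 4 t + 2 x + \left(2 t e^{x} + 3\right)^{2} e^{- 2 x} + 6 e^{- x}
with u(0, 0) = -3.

Substitute the ansatz u = A t x + B e^{- x} into the left-hand side.
Derivatives of the ansatz:
  u_x = A t - B e^{- x}
  u_t = A x
Term by term:
  2·u_x = 2 A t - 2 B e^{- x}
  u_t = A x
  (u_x)² = A^{2} t^{2} - 2 A B t e^{- x} + B^{2} e^{- 2 x}
So the left-hand side equals
  A^{2} t^{2} - 2 A B t e^{- x} + 2 A t + A x + B^{2} e^{- 2 x} - 2 B e^{- x}
This must equal f(x, t) identically; expanded, f = 4 t^{2} + 4 t + 12 t e^{- x} + 2 x + 6 e^{- x} + 9 e^{- 2 x}.
Matching coefficients of the independent functions:
  [t]:  2 A = 4
  [t^{2}]:  A^{2} = 4
  [x]:  A = 2
  [t e^{- x}]:  - 2 A B = 12
  [e^{- 2 x}]:  B^{2} = 9
  [e^{- x}]:  - 2 B = 6
Solving: A = 2, B = -3.
Check against the point condition:
  u(0, 0) = -3  ⟹  B = -3  ✓
Hence u(x, t) = 2 t x - 3 e^{- x}.

Answer: u(x, t) = 2 t x - 3 e^{- x}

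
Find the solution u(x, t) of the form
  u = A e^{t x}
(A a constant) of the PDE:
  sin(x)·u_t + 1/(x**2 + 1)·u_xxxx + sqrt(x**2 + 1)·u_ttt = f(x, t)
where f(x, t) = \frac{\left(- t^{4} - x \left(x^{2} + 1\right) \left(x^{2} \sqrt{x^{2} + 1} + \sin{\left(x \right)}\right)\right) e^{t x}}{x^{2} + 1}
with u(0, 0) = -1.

Substitute the ansatz u = A e^{t x} into the left-hand side.
Derivatives of the ansatz:
  u_t = A x e^{t x}
  u_xxxx = A t^{4} e^{t x}
  u_ttt = A x^{3} e^{t x}
Term by term:
  sin(x)·u_t = A x e^{t x} \sin{\left(x \right)}
  1/(x**2 + 1)·u_xxxx = \frac{A t^{4} e^{t x}}{x^{2} + 1}
  sqrt(x**2 + 1)·u_ttt = A x^{3} \sqrt{x^{2} + 1} e^{t x}
So the left-hand side equals
  \frac{A t^{4} e^{t x}}{x^{2} + 1} + A x^{3} \sqrt{x^{2} + 1} e^{t x} + A x e^{t x} \sin{\left(x \right)}
This must equal f(x, t) identically; expanded, f = - \frac{t^{4} e^{t x}}{x^{2} + 1} - x^{3} \sqrt{x^{2} + 1} e^{t x} - x e^{t x} \sin{\left(x \right)}.
Matching coefficients of the independent functions:
  [\frac{t^{4} e^{t x}}{x^{2} + 1}, x e^{t x} \sin{\left(x \right)}, x^{3} \sqrt{x^{2} + 1} e^{t x}]:  A = -1
Solving: A = -1.
Check against the point condition:
  u(0, 0) = -1  ⟹  A = -1  ✓
Hence u(x, t) = - e^{t x}.

Answer: u(x, t) = - e^{t x}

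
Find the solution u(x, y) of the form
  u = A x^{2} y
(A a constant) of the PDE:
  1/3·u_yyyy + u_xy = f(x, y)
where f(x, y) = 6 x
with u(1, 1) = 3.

Substitute the ansatz u = A x^{2} y into the left-hand side.
Derivatives of the ansatz:
  u_yyyy = 0
  u_xy = 2 A x
Term by term:
  1/3·u_yyyy = 0
  u_xy = 2 A x
So the left-hand side equals
  2 A x
This must equal f(x, y) = 6 x identically.
Matching coefficients of the independent functions:
  [x]:  2 A = 6
Solving: A = 3.
Check against the point condition:
  u(1, 1) = 3  ⟹  A = 3  ✓
Hence u(x, y) = 3 x^{2} y.

Answer: u(x, y) = 3 x^{2} y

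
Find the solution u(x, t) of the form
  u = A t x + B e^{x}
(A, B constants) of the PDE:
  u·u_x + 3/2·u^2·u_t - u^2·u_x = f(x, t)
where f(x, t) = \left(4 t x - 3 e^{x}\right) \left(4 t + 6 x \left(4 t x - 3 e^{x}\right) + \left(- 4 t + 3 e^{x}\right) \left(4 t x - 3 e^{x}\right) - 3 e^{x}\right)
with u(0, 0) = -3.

Substitute the ansatz u = A t x + B e^{x} into the left-hand side.
Derivatives of the ansatz:
  u_x = A t + B e^{x}
  u_t = A x
Term by term:
  u·u_x = A^{2} t^{2} x + A B t x e^{x} + A B t e^{x} + B^{2} e^{2 x}
  3/2·u^2·u_t = \frac{3 A^{3} t^{2} x^{3}}{2} + 3 A^{2} B t x^{2} e^{x} + \frac{3 A B^{2} x e^{2 x}}{2}
  -u^2·u_x = - A^{3} t^{3} x^{2} - A^{2} B t^{2} x^{2} e^{x} - 2 A^{2} B t^{2} x e^{x} - 2 A B^{2} t x e^{2 x} - A B^{2} t e^{2 x} - B^{3} e^{3 x}
So the left-hand side equals
  - A^{3} t^{3} x^{2} + \frac{3 A^{3} t^{2} x^{3}}{2} - A^{2} B t^{2} x^{2} e^{x} - 2 A^{2} B t^{2} x e^{x} + 3 A^{2} B t x^{2} e^{x} + A^{2} t^{2} x - 2 A B^{2} t x e^{2 x} - A B^{2} t e^{2 x} + \frac{3 A B^{2} x e^{2 x}}{2} + A B t x e^{x} + A B t e^{x} - B^{3} e^{3 x} + B^{2} e^{2 x}
This must equal f(x, t) identically; expanded, f = - 64 t^{3} x^{2} + 96 t^{2} x^{3} + 48 t^{2} x^{2} e^{x} + 96 t^{2} x e^{x} + 16 t^{2} x - 144 t x^{2} e^{x} - 72 t x e^{2 x} - 12 t x e^{x} - 36 t e^{2 x} - 12 t e^{x} + 54 x e^{2 x} + 27 e^{3 x} + 9 e^{2 x}.
Matching coefficients of the independent functions:
  [t e^{x}, t x e^{x}]:  A B = -12
  [t e^{2 x}]:  - A B^{2} = -36
  [t^{2} x]:  A^{2} = 16
  [t^{2} x^{3}]:  \frac{3 A^{3}}{2} = 96
  [t^{3} x^{2}]:  - A^{3} = -64
  [x e^{2 x}]:  \frac{3 A B^{2}}{2} = 54
  [t x e^{2 x}]:  - 2 A B^{2} = -72
  [t x^{2} e^{x}]:  3 A^{2} B = -144
  [t^{2} x e^{x}]:  - 2 A^{2} B = 96
  [t^{2} x^{2} e^{x}]:  - A^{2} B = 48
  [e^{2 x}]:  B^{2} = 9
  [e^{3 x}]:  - B^{3} = 27
Solving: A = 4, B = -3.
Check against the point condition:
  u(0, 0) = -3  ⟹  B = -3  ✓
Hence u(x, t) = 4 t x - 3 e^{x}.

Answer: u(x, t) = 4 t x - 3 e^{x}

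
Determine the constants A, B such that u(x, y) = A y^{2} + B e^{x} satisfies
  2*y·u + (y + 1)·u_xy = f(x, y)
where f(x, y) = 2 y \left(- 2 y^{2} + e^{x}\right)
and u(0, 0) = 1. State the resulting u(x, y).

Answer: u(x, y) = - 2 y^{2} + e^{x}

Derivation:
Substitute the ansatz u = A y^{2} + B e^{x} into the left-hand side.
Derivatives of the ansatz:
  u_xy = 0
Term by term:
  2*y·u = 2 A y^{3} + 2 B y e^{x}
  (y + 1)·u_xy = 0
So the left-hand side equals
  2 A y^{3} + 2 B y e^{x}
This must equal f(x, y) identically; expanded, f = - 4 y^{3} + 2 y e^{x}.
Matching coefficients of the independent functions:
  [y^{3}]:  2 A = -4
  [y e^{x}]:  2 B = 2
Solving: A = -2, B = 1.
Check against the point condition:
  u(0, 0) = 1  ⟹  B = 1  ✓
Hence u(x, y) = - 2 y^{2} + e^{x}.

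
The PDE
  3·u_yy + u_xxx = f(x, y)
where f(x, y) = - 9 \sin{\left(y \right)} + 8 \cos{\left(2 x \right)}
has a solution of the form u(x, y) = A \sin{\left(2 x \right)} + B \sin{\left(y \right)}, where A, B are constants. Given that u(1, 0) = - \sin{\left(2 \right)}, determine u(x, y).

Substitute the ansatz u = A \sin{\left(2 x \right)} + B \sin{\left(y \right)} into the left-hand side.
Derivatives of the ansatz:
  u_yy = - B \sin{\left(y \right)}
  u_xxx = - 8 A \cos{\left(2 x \right)}
Term by term:
  3·u_yy = - 3 B \sin{\left(y \right)}
  u_xxx = - 8 A \cos{\left(2 x \right)}
So the left-hand side equals
  - 8 A \cos{\left(2 x \right)} - 3 B \sin{\left(y \right)}
This must equal f(x, y) = - 9 \sin{\left(y \right)} + 8 \cos{\left(2 x \right)} identically.
Matching coefficients of the independent functions:
  [\sin{\left(y \right)}]:  - 3 B = -9
  [\cos{\left(2 x \right)}]:  - 8 A = 8
Solving: A = -1, B = 3.
Check against the point condition:
  u(1, 0) = - \sin{\left(2 \right)}  ⟹  A \sin{\left(2 \right)} = - \sin{\left(2 \right)}  ✓
Hence u(x, y) = - \sin{\left(2 x \right)} + 3 \sin{\left(y \right)}.

Answer: u(x, y) = - \sin{\left(2 x \right)} + 3 \sin{\left(y \right)}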